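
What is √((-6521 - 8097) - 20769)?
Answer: I*√35387 ≈ 188.11*I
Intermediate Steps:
√((-6521 - 8097) - 20769) = √(-14618 - 20769) = √(-35387) = I*√35387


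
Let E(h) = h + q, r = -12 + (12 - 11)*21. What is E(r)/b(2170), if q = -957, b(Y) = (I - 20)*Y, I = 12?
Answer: 237/4340 ≈ 0.054608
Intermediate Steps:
b(Y) = -8*Y (b(Y) = (12 - 20)*Y = -8*Y)
r = 9 (r = -12 + 1*21 = -12 + 21 = 9)
E(h) = -957 + h (E(h) = h - 957 = -957 + h)
E(r)/b(2170) = (-957 + 9)/((-8*2170)) = -948/(-17360) = -948*(-1/17360) = 237/4340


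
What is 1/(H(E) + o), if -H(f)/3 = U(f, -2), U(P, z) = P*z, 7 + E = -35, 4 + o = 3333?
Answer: 1/3077 ≈ 0.00032499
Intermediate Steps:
o = 3329 (o = -4 + 3333 = 3329)
E = -42 (E = -7 - 35 = -42)
H(f) = 6*f (H(f) = -3*f*(-2) = -(-6)*f = 6*f)
1/(H(E) + o) = 1/(6*(-42) + 3329) = 1/(-252 + 3329) = 1/3077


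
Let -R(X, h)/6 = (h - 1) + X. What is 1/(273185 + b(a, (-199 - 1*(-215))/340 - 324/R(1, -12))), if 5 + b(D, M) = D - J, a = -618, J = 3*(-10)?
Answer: 1/272592 ≈ 3.6685e-6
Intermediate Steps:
J = -30
R(X, h) = 6 - 6*X - 6*h (R(X, h) = -6*((h - 1) + X) = -6*((-1 + h) + X) = -6*(-1 + X + h) = 6 - 6*X - 6*h)
b(D, M) = 25 + D (b(D, M) = -5 + (D - 1*(-30)) = -5 + (D + 30) = -5 + (30 + D) = 25 + D)
1/(273185 + b(a, (-199 - 1*(-215))/340 - 324/R(1, -12))) = 1/(273185 + (25 - 618)) = 1/(273185 - 593) = 1/272592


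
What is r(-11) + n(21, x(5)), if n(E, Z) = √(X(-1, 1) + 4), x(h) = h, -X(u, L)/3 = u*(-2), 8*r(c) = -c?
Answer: 11/8 + I*√2 ≈ 1.375 + 1.4142*I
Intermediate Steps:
r(c) = -c/8 (r(c) = (-c)/8 = -c/8)
X(u, L) = 6*u (X(u, L) = -3*u*(-2) = -(-6)*u = 6*u)
n(E, Z) = I*√2 (n(E, Z) = √(6*(-1) + 4) = √(-6 + 4) = √(-2) = I*√2)
r(-11) + n(21, x(5)) = -⅛*(-11) + I*√2 = 11/8 + I*√2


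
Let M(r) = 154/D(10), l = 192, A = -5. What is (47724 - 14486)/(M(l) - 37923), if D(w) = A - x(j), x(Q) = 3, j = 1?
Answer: -132952/151769 ≈ -0.87602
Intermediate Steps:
D(w) = -8 (D(w) = -5 - 1*3 = -5 - 3 = -8)
M(r) = -77/4 (M(r) = 154/(-8) = 154*(-⅛) = -77/4)
(47724 - 14486)/(M(l) - 37923) = (47724 - 14486)/(-77/4 - 37923) = 33238/(-151769/4) = 33238*(-4/151769) = -132952/151769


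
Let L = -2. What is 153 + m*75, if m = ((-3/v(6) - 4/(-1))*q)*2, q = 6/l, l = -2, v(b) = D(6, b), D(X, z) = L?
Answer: -2322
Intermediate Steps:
D(X, z) = -2
v(b) = -2
q = -3 (q = 6/(-2) = 6*(-½) = -3)
m = -33 (m = ((-3/(-2) - 4/(-1))*(-3))*2 = ((-3*(-½) - 4*(-1))*(-3))*2 = ((3/2 + 4)*(-3))*2 = ((11/2)*(-3))*2 = -33/2*2 = -33)
153 + m*75 = 153 - 33*75 = 153 - 2475 = -2322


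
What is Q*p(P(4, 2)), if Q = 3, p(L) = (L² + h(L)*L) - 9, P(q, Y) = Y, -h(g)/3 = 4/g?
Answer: -51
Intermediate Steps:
h(g) = -12/g
p(L) = -21 + L² (p(L) = (L² + (-12/L)*L) - 9 = (L² - 12) - 9 = (-12 + L²) - 9 = -21 + L²)
Q*p(P(4, 2)) = 3*(-21 + 2²) = 3*(-21 + 4) = 3*(-17) = -51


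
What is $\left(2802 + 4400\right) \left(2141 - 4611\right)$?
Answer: $-17788940$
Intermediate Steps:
$\left(2802 + 4400\right) \left(2141 - 4611\right) = 7202 \left(-2470\right) = -17788940$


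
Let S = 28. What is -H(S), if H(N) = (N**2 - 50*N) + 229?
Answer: 387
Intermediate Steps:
H(N) = 229 + N**2 - 50*N
-H(S) = -(229 + 28**2 - 50*28) = -(229 + 784 - 1400) = -1*(-387) = 387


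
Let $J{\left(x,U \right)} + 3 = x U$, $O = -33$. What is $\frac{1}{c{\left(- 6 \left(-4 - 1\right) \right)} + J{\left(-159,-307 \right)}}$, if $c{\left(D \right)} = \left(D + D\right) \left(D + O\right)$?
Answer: $\frac{1}{48630} \approx 2.0563 \cdot 10^{-5}$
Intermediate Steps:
$J{\left(x,U \right)} = -3 + U x$ ($J{\left(x,U \right)} = -3 + x U = -3 + U x$)
$c{\left(D \right)} = 2 D \left(-33 + D\right)$ ($c{\left(D \right)} = \left(D + D\right) \left(D - 33\right) = 2 D \left(-33 + D\right)$)
$\frac{1}{c{\left(- 6 \left(-4 - 1\right) \right)} + J{\left(-159,-307 \right)}} = \frac{1}{2 \left(- 6 \left(-4 - 1\right)\right) \left(-33 - 6 \left(-4 - 1\right)\right) - -48810} = \frac{1}{2 \left(\left(-6\right) \left(-5\right)\right) \left(-33 - -30\right) + \left(-3 + 48813\right)} = \frac{1}{2 \cdot 30 \left(-33 + 30\right) + 48810} = \frac{1}{2 \cdot 30 \left(-3\right) + 48810} = \frac{1}{-180 + 48810} = \frac{1}{48630}$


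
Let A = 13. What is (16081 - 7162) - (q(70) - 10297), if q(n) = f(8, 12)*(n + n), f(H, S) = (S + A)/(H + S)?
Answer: 19041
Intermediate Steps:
f(H, S) = (13 + S)/(H + S) (f(H, S) = (S + 13)/(H + S) = (13 + S)/(H + S))
q(n) = 5*n/2 (q(n) = ((13 + 12)/(8 + 12))*(n + n) = (25/20)*(2*n) = ((1/20)*25)*(2*n) = 5*(2*n)/4 = 5*n/2)
(16081 - 7162) - (q(70) - 10297) = (16081 - 7162) - ((5/2)*70 - 10297) = 8919 - (175 - 10297) = 8919 - 1*(-10122) = 8919 + 10122 = 19041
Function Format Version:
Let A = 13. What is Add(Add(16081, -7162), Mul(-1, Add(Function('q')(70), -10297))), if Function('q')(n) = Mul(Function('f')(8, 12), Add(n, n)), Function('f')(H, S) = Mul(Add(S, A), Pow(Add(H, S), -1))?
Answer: 19041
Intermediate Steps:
Function('f')(H, S) = Mul(Pow(Add(H, S), -1), Add(13, S)) (Function('f')(H, S) = Mul(Add(S, 13), Pow(Add(H, S), -1)) = Mul(Add(13, S), Pow(Add(H, S), -1)) = Mul(Pow(Add(H, S), -1), Add(13, S)))
Function('q')(n) = Mul(Rational(5, 2), n) (Function('q')(n) = Mul(Mul(Pow(Add(8, 12), -1), Add(13, 12)), Add(n, n)) = Mul(Mul(Pow(20, -1), 25), Mul(2, n)) = Mul(Mul(Rational(1, 20), 25), Mul(2, n)) = Mul(Rational(5, 4), Mul(2, n)) = Mul(Rational(5, 2), n))
Add(Add(16081, -7162), Mul(-1, Add(Function('q')(70), -10297))) = Add(Add(16081, -7162), Mul(-1, Add(Mul(Rational(5, 2), 70), -10297))) = Add(8919, Mul(-1, Add(175, -10297))) = Add(8919, Mul(-1, -10122)) = Add(8919, 10122) = 19041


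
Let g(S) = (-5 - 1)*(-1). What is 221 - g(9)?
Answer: 215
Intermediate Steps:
g(S) = 6 (g(S) = -6*(-1) = 6)
221 - g(9) = 221 - 1*6 = 221 - 6 = 215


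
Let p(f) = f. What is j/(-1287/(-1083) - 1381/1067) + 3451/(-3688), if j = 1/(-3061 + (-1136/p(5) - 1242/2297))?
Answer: -2650818703658883/2841583508044744 ≈ -0.93287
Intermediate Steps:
j = -11485/37771187 (j = 1/(-3061 + (-1136/5 - 1242/2297)) = 1/(-3061 - 2615602/11485) = 1/(-37771187/11485) = -11485/37771187 ≈ -0.00030407)
j/(-1287/(-1083) - 1381/1067) + 3451/(-3688) = -11485/(37771187*(-1287/(-1083) - 1381/1067)) + 3451/(-3688) = -11485/(37771187*(-1287*(-1/1083) - 1381*1/1067)) + 3451*(-1/3688) = -11485/(37771187*(429/361 - 1381/1067)) - 3451/3688 = -11485/(37771187*(-40798/385187)) - 3451/3688 = -11485/37771187*(-385187/40798) - 3451/3688 = 4423872695/1540988887226 - 3451/3688 = -2650818703658883/2841583508044744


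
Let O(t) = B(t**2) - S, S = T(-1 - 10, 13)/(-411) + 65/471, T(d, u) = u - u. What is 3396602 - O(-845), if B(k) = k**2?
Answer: -240129131194768/471 ≈ -5.0983e+11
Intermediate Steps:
T(d, u) = 0
S = 65/471 (S = 0/(-411) + 65/471 = 0*(-1/411) + 65*(1/471) = 0 + 65/471 = 65/471 ≈ 0.13800)
O(t) = -65/471 + t**4 (O(t) = (t**2)**2 - 1*65/471 = t**4 - 65/471 = -65/471 + t**4)
3396602 - O(-845) = 3396602 - (-65/471 + (-845)**4) = 3396602 - (-65/471 + 509831700625) = 3396602 - 1*240130730994310/471 = 3396602 - 240130730994310/471 = -240129131194768/471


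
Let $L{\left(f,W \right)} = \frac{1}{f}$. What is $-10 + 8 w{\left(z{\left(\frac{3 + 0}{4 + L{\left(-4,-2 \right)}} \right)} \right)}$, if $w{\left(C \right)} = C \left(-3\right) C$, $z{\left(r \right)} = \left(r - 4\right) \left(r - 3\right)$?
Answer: $- \frac{749674}{625} \approx -1199.5$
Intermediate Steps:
$z{\left(r \right)} = \left(-4 + r\right) \left(-3 + r\right)$
$w{\left(C \right)} = - 3 C^{2}$ ($w{\left(C \right)} = - 3 C C = - 3 C^{2}$)
$-10 + 8 w{\left(z{\left(\frac{3 + 0}{4 + L{\left(-4,-2 \right)}} \right)} \right)} = -10 + 8 \left(- 3 \left(12 + \left(\frac{3 + 0}{4 + \frac{1}{-4}}\right)^{2} - 7 \frac{3 + 0}{4 + \frac{1}{-4}}\right)^{2}\right) = -10 + 8 \left(- 3 \left(12 + \left(\frac{3}{4 - \frac{1}{4}}\right)^{2} - 7 \frac{3}{4 - \frac{1}{4}}\right)^{2}\right) = -10 + 8 \left(- 3 \left(12 + \left(\frac{3}{\frac{15}{4}}\right)^{2} - 7 \frac{3}{\frac{15}{4}}\right)^{2}\right) = -10 + 8 \left(- 3 \left(12 + \left(3 \cdot \frac{4}{15}\right)^{2} - 7 \cdot 3 \cdot \frac{4}{15}\right)^{2}\right) = -10 + 8 \left(- 3 \left(12 + \left(\frac{4}{5}\right)^{2} - \frac{28}{5}\right)^{2}\right) = -10 + 8 \left(- 3 \left(12 + \frac{16}{25} - \frac{28}{5}\right)^{2}\right) = -10 + 8 \left(- 3 \left(\frac{176}{25}\right)^{2}\right) = -10 + 8 \left(\left(-3\right) \frac{30976}{625}\right) = -10 + 8 \left(- \frac{92928}{625}\right) = -10 - \frac{743424}{625} = - \frac{749674}{625}$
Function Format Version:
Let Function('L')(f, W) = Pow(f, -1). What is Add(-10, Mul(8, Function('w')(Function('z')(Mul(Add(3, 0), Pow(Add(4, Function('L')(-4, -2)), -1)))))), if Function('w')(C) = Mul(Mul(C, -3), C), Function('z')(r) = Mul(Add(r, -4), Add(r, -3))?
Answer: Rational(-749674, 625) ≈ -1199.5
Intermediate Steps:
Function('z')(r) = Mul(Add(-4, r), Add(-3, r))
Function('w')(C) = Mul(-3, Pow(C, 2)) (Function('w')(C) = Mul(Mul(-3, C), C) = Mul(-3, Pow(C, 2)))
Add(-10, Mul(8, Function('w')(Function('z')(Mul(Add(3, 0), Pow(Add(4, Function('L')(-4, -2)), -1)))))) = Add(-10, Mul(8, Mul(-3, Pow(Add(12, Pow(Mul(Add(3, 0), Pow(Add(4, Pow(-4, -1)), -1)), 2), Mul(-7, Mul(Add(3, 0), Pow(Add(4, Pow(-4, -1)), -1)))), 2)))) = Add(-10, Mul(8, Mul(-3, Pow(Add(12, Pow(Mul(3, Pow(Add(4, Rational(-1, 4)), -1)), 2), Mul(-7, Mul(3, Pow(Add(4, Rational(-1, 4)), -1)))), 2)))) = Add(-10, Mul(8, Mul(-3, Pow(Add(12, Pow(Mul(3, Pow(Rational(15, 4), -1)), 2), Mul(-7, Mul(3, Pow(Rational(15, 4), -1)))), 2)))) = Add(-10, Mul(8, Mul(-3, Pow(Add(12, Pow(Mul(3, Rational(4, 15)), 2), Mul(-7, Mul(3, Rational(4, 15)))), 2)))) = Add(-10, Mul(8, Mul(-3, Pow(Add(12, Pow(Rational(4, 5), 2), Mul(-7, Rational(4, 5))), 2)))) = Add(-10, Mul(8, Mul(-3, Pow(Add(12, Rational(16, 25), Rational(-28, 5)), 2)))) = Add(-10, Mul(8, Mul(-3, Pow(Rational(176, 25), 2)))) = Add(-10, Mul(8, Mul(-3, Rational(30976, 625)))) = Add(-10, Mul(8, Rational(-92928, 625))) = Add(-10, Rational(-743424, 625)) = Rational(-749674, 625)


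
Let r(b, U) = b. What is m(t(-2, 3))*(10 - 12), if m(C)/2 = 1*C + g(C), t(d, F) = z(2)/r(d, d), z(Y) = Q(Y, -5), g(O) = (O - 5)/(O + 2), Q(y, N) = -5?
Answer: -70/9 ≈ -7.7778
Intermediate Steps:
g(O) = (-5 + O)/(2 + O)
z(Y) = -5
t(d, F) = -5/d
m(C) = 2*C + 2*(-5 + C)/(2 + C) (m(C) = 2*(1*C + (-5 + C)/(2 + C)) = 2*(C + (-5 + C)/(2 + C)) = 2*C + 2*(-5 + C)/(2 + C))
m(t(-2, 3))*(10 - 12) = (2*(-5 + (-5/(-2))² + 3*(-5/(-2)))/(2 - 5/(-2)))*(10 - 12) = (2*(-5 + (-5*(-½))² + 3*(-5*(-½)))/(2 - 5*(-½)))*(-2) = (2*(-5 + (5/2)² + 3*(5/2))/(2 + 5/2))*(-2) = (2*(-5 + 25/4 + 15/2)/(9/2))*(-2) = (2*(2/9)*(35/4))*(-2) = (35/9)*(-2) = -70/9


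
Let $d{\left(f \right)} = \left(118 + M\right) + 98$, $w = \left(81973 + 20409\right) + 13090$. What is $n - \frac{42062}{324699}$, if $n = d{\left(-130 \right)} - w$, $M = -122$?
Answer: $- \frac{37463163284}{324699} \approx -1.1538 \cdot 10^{5}$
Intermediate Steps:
$w = 115472$ ($w = 102382 + 13090 = 115472$)
$d{\left(f \right)} = 94$ ($d{\left(f \right)} = \left(118 - 122\right) + 98 = -4 + 98 = 94$)
$n = -115378$ ($n = 94 - 115472 = -115378$)
$n - \frac{42062}{324699} = -115378 - \frac{42062}{324699} = - \frac{37463163284}{324699}$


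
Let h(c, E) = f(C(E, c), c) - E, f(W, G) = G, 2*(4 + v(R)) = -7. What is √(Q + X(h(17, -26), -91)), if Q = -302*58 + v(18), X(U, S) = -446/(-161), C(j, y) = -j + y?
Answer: 5*I*√72664774/322 ≈ 132.37*I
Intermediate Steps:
C(j, y) = y - j
v(R) = -15/2 (v(R) = -4 + (½)*(-7) = -4 - 7/2 = -15/2)
h(c, E) = c - E
X(U, S) = 446/161 (X(U, S) = -446*(-1/161) = 446/161)
Q = -35047/2 (Q = -302*58 - 15/2 = -17516 - 15/2 = -35047/2 ≈ -17524.)
√(Q + X(h(17, -26), -91)) = √(-35047/2 + 446/161) = √(-5641675/322) = 5*I*√72664774/322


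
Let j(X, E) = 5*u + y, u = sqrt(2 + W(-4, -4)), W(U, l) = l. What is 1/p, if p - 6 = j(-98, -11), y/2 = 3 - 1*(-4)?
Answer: 2/45 - I*sqrt(2)/90 ≈ 0.044444 - 0.015713*I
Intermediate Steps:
y = 14 (y = 2*(3 - 1*(-4)) = 2*(3 + 4) = 2*7 = 14)
u = I*sqrt(2) (u = sqrt(2 - 4) = sqrt(-2) = I*sqrt(2) ≈ 1.4142*I)
j(X, E) = 14 + 5*I*sqrt(2) (j(X, E) = 5*(I*sqrt(2)) + 14 = 5*I*sqrt(2) + 14 = 14 + 5*I*sqrt(2))
p = 20 + 5*I*sqrt(2) (p = 6 + (14 + 5*I*sqrt(2)) = 20 + 5*I*sqrt(2) ≈ 20.0 + 7.0711*I)
1/p = 1/(20 + 5*I*sqrt(2))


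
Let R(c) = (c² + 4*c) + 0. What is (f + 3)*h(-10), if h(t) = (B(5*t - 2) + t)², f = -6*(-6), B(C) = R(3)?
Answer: 4719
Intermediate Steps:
R(c) = c² + 4*c
B(C) = 21 (B(C) = 3*(4 + 3) = 3*7 = 21)
f = 36
h(t) = (21 + t)²
(f + 3)*h(-10) = (36 + 3)*(21 - 10)² = 39*11² = 39*121 = 4719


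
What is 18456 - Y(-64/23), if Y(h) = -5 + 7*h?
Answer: 425051/23 ≈ 18480.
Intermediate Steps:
18456 - Y(-64/23) = 18456 - (-5 + 7*(-64/23)) = 18456 - (-5 - 448/23) = 18456 - 1*(-563/23) = 18456 + 563/23 = 425051/23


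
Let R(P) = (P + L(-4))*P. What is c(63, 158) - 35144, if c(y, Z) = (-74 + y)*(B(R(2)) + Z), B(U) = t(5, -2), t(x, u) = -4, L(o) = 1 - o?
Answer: -36838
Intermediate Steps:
R(P) = P*(5 + P) (R(P) = (P + (1 - 1*(-4)))*P = (P + (1 + 4))*P = (P + 5)*P = (5 + P)*P = P*(5 + P))
B(U) = -4
c(y, Z) = (-74 + y)*(-4 + Z)
c(63, 158) - 35144 = (296 - 74*158 - 4*63 + 158*63) - 35144 = (296 - 11692 - 252 + 9954) - 35144 = -1694 - 35144 = -36838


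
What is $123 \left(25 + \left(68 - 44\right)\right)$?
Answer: $6027$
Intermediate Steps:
$123 \left(25 + \left(68 - 44\right)\right) = 123 \left(25 + 24\right) = 123 \cdot 49 = 6027$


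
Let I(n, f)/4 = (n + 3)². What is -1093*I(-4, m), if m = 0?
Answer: -4372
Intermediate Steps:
I(n, f) = 4*(3 + n)² (I(n, f) = 4*(n + 3)² = 4*(3 + n)²)
-1093*I(-4, m) = -4372*(3 - 4)² = -4372*(-1)² = -4372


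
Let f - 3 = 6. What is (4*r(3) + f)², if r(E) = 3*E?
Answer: 2025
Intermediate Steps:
f = 9 (f = 3 + 6 = 9)
(4*r(3) + f)² = (4*(3*3) + 9)² = (4*9 + 9)² = (36 + 9)² = 45² = 2025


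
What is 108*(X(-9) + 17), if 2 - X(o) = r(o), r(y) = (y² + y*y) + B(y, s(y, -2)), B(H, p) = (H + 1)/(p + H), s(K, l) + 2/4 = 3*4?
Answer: -75492/5 ≈ -15098.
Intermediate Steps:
s(K, l) = 23/2 (s(K, l) = -½ + 3*4 = -½ + 12 = 23/2)
B(H, p) = (1 + H)/(H + p)
r(y) = 2*y² + (1 + y)/(23/2 + y) (r(y) = (y² + y*y) + (1 + y)/(y + 23/2) = (y² + y²) + (1 + y)/(23/2 + y) = 2*y² + (1 + y)/(23/2 + y))
X(o) = 2 - 2*(1 + o + o²*(23 + 2*o))/(23 + 2*o)
108*(X(-9) + 17) = 108*(2*(22 - 9 - 23*(-9)² - 2*(-9)³)/(23 + 2*(-9)) + 17) = 108*(2*(22 - 9 - 23*81 - 2*(-729))/(23 - 18) + 17) = 108*(2*(22 - 9 - 1863 + 1458)/5 + 17) = 108*(2*(⅕)*(-392) + 17) = 108*(-784/5 + 17) = 108*(-699/5) = -75492/5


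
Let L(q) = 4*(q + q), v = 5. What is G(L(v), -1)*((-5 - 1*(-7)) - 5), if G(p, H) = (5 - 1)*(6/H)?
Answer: 72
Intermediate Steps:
L(q) = 8*q (L(q) = 4*(2*q) = 8*q)
G(p, H) = 24/H (G(p, H) = 4*(6/H) = 24/H)
G(L(v), -1)*((-5 - 1*(-7)) - 5) = (24/(-1))*((-5 - 1*(-7)) - 5) = (24*(-1))*((-5 + 7) - 5) = -24*(2 - 5) = -24*(-3) = 72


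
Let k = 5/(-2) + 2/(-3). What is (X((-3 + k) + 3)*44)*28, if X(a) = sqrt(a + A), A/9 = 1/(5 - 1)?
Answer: 616*I*sqrt(33)/3 ≈ 1179.6*I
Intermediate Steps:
k = -19/6 (k = 5*(-1/2) + 2*(-1/3) = -5/2 - 2/3 = -19/6 ≈ -3.1667)
A = 9/4 (A = 9/(5 - 1) = 9/4 ≈ 2.2500)
X(a) = sqrt(9/4 + a) (X(a) = sqrt(a + 9/4) = sqrt(9/4 + a))
(X((-3 + k) + 3)*44)*28 = ((sqrt(9 + 4*((-3 - 19/6) + 3))/2)*44)*28 = ((sqrt(9 + 4*(-37/6 + 3))/2)*44)*28 = ((sqrt(9 + 4*(-19/6))/2)*44)*28 = ((sqrt(9 - 38/3)/2)*44)*28 = ((sqrt(-11/3)/2)*44)*28 = (((I*sqrt(33)/3)/2)*44)*28 = ((I*sqrt(33)/6)*44)*28 = (22*I*sqrt(33)/3)*28 = 616*I*sqrt(33)/3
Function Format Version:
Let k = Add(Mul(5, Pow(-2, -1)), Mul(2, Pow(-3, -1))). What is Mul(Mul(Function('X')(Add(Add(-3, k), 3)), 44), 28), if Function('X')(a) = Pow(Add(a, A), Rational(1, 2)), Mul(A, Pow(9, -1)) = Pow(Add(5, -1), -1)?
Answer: Mul(Rational(616, 3), I, Pow(33, Rational(1, 2))) ≈ Mul(1179.6, I)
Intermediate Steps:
k = Rational(-19, 6) (k = Add(Mul(5, Rational(-1, 2)), Mul(2, Rational(-1, 3))) = Add(Rational(-5, 2), Rational(-2, 3)) = Rational(-19, 6) ≈ -3.1667)
A = Rational(9, 4) (A = Mul(9, Pow(Add(5, -1), -1)) = Mul(9, Pow(4, -1)) = Mul(9, Rational(1, 4)) = Rational(9, 4) ≈ 2.2500)
Function('X')(a) = Pow(Add(Rational(9, 4), a), Rational(1, 2)) (Function('X')(a) = Pow(Add(a, Rational(9, 4)), Rational(1, 2)) = Pow(Add(Rational(9, 4), a), Rational(1, 2)))
Mul(Mul(Function('X')(Add(Add(-3, k), 3)), 44), 28) = Mul(Mul(Mul(Rational(1, 2), Pow(Add(9, Mul(4, Add(Add(-3, Rational(-19, 6)), 3))), Rational(1, 2))), 44), 28) = Mul(Mul(Mul(Rational(1, 2), Pow(Add(9, Mul(4, Add(Rational(-37, 6), 3))), Rational(1, 2))), 44), 28) = Mul(Mul(Mul(Rational(1, 2), Pow(Add(9, Mul(4, Rational(-19, 6))), Rational(1, 2))), 44), 28) = Mul(Mul(Mul(Rational(1, 2), Pow(Add(9, Rational(-38, 3)), Rational(1, 2))), 44), 28) = Mul(Mul(Mul(Rational(1, 2), Pow(Rational(-11, 3), Rational(1, 2))), 44), 28) = Mul(Mul(Mul(Rational(1, 2), Mul(Rational(1, 3), I, Pow(33, Rational(1, 2)))), 44), 28) = Mul(Mul(Mul(Rational(1, 6), I, Pow(33, Rational(1, 2))), 44), 28) = Mul(Mul(Rational(22, 3), I, Pow(33, Rational(1, 2))), 28) = Mul(Rational(616, 3), I, Pow(33, Rational(1, 2)))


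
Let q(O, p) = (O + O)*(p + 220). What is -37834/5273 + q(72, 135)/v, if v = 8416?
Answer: -3053449/2773598 ≈ -1.1009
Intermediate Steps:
q(O, p) = 2*O*(220 + p) (q(O, p) = (2*O)*(220 + p) = 2*O*(220 + p))
-37834/5273 + q(72, 135)/v = -37834/5273 + (2*72*(220 + 135))/8416 = -37834*1/5273 + (2*72*355)*(1/8416) = -37834/5273 + 51120*(1/8416) = -37834/5273 + 3195/526 = -3053449/2773598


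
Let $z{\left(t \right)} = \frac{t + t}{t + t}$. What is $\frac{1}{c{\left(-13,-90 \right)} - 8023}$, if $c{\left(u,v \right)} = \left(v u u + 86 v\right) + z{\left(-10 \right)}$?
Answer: $- \frac{1}{30972} \approx -3.2287 \cdot 10^{-5}$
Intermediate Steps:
$z{\left(t \right)} = 1$ ($z{\left(t \right)} = \frac{2 t}{2 t} = 2 t \frac{1}{2 t} = 1$)
$c{\left(u,v \right)} = 1 + 86 v + v u^{2}$ ($c{\left(u,v \right)} = \left(v u u + 86 v\right) + 1 = \left(u v u + 86 v\right) + 1 = \left(v u^{2} + 86 v\right) + 1 = \left(86 v + v u^{2}\right) + 1 = 1 + 86 v + v u^{2}$)
$\frac{1}{c{\left(-13,-90 \right)} - 8023} = \frac{1}{\left(1 + 86 \left(-90\right) - 90 \left(-13\right)^{2}\right) - 8023} = \frac{1}{\left(1 - 7740 - 15210\right) - 8023} = \frac{1}{-22949 - 8023} = \frac{1}{-30972} = - \frac{1}{30972}$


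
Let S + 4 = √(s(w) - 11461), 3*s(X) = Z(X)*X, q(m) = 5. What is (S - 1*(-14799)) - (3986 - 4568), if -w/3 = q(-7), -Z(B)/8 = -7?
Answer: 15377 + I*√11741 ≈ 15377.0 + 108.36*I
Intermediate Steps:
Z(B) = 56 (Z(B) = -8*(-7) = 56)
w = -15 (w = -3*5 = -15)
s(X) = 56*X/3 (s(X) = (56*X)/3 = 56*X/3)
S = -4 + I*√11741 (S = -4 + √((56/3)*(-15) - 11461) = -4 + √(-280 - 11461) = -4 + √(-11741) = -4 + I*√11741 ≈ -4.0 + 108.36*I)
(S - 1*(-14799)) - (3986 - 4568) = ((-4 + I*√11741) - 1*(-14799)) - (3986 - 4568) = ((-4 + I*√11741) + 14799) - 1*(-582) = (14795 + I*√11741) + 582 = 15377 + I*√11741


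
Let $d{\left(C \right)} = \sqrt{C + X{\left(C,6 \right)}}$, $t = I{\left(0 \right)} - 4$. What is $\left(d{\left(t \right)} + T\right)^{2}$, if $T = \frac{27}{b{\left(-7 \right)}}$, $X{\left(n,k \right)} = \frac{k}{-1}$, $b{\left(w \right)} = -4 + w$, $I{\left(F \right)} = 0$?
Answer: $\frac{\left(27 - 11 i \sqrt{10}\right)^{2}}{121} \approx -3.9752 - 15.524 i$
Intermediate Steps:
$X{\left(n,k \right)} = - k$ ($X{\left(n,k \right)} = k \left(-1\right) = - k$)
$T = - \frac{27}{11}$ ($T = \frac{27}{-4 - 7} = \frac{27}{-11} = 27 \left(- \frac{1}{11}\right) = - \frac{27}{11} \approx -2.4545$)
$t = -4$ ($t = 0 - 4 = -4$)
$d{\left(C \right)} = \sqrt{-6 + C}$ ($d{\left(C \right)} = \sqrt{C - 6} = \sqrt{-6 + C}$)
$\left(d{\left(t \right)} + T\right)^{2} = \left(\sqrt{-6 - 4} - \frac{27}{11}\right)^{2} = \left(\sqrt{-10} - \frac{27}{11}\right)^{2} = \left(i \sqrt{10} - \frac{27}{11}\right)^{2} = \left(- \frac{27}{11} + i \sqrt{10}\right)^{2}$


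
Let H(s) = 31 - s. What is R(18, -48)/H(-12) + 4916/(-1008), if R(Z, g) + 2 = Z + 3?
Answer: -48059/10836 ≈ -4.4351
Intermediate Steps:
R(Z, g) = 1 + Z (R(Z, g) = -2 + (Z + 3) = -2 + (3 + Z) = 1 + Z)
R(18, -48)/H(-12) + 4916/(-1008) = (1 + 18)/(31 - 1*(-12)) + 4916/(-1008) = 19/(31 + 12) + 4916*(-1/1008) = 19/43 - 1229/252 = -48059/10836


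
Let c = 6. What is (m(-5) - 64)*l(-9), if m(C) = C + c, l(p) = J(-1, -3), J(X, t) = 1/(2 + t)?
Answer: 63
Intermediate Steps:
l(p) = -1 (l(p) = 1/(2 - 3) = 1/(-1) = -1)
m(C) = 6 + C (m(C) = C + 6 = 6 + C)
(m(-5) - 64)*l(-9) = ((6 - 5) - 64)*(-1) = (1 - 64)*(-1) = -63*(-1) = 63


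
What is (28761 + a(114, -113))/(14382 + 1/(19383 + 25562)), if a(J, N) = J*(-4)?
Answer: 34382925/17470243 ≈ 1.9681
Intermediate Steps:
a(J, N) = -4*J
(28761 + a(114, -113))/(14382 + 1/(19383 + 25562)) = (28761 - 4*114)/(14382 + 1/(19383 + 25562)) = (28761 - 456)/(14382 + 1/44945) = 28305/(14382 + 1/44945) = 28305/(646398991/44945) = 28305*(44945/646398991) = 34382925/17470243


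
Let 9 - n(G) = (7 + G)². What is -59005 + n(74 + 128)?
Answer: -102677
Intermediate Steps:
n(G) = 9 - (7 + G)²
-59005 + n(74 + 128) = -59005 + (9 - (7 + (74 + 128))²) = -59005 + (9 - (7 + 202)²) = -59005 + (9 - 1*209²) = -59005 + (9 - 1*43681) = -59005 + (9 - 43681) = -59005 - 43672 = -102677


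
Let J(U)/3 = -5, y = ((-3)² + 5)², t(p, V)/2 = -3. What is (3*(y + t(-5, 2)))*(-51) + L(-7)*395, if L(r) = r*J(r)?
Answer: 12405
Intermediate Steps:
t(p, V) = -6 (t(p, V) = 2*(-3) = -6)
y = 196 (y = (9 + 5)² = 14² = 196)
J(U) = -15 (J(U) = 3*(-5) = -15)
L(r) = -15*r (L(r) = r*(-15) = -15*r)
(3*(y + t(-5, 2)))*(-51) + L(-7)*395 = (3*(196 - 6))*(-51) - 15*(-7)*395 = (3*190)*(-51) + 105*395 = 570*(-51) + 41475 = -29070 + 41475 = 12405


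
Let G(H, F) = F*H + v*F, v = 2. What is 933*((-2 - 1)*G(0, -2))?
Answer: 11196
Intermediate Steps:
G(H, F) = 2*F + F*H (G(H, F) = F*H + 2*F = 2*F + F*H)
933*((-2 - 1)*G(0, -2)) = 933*((-2 - 1)*(-2*(2 + 0))) = 933*(-(-6)*2) = 933*(-3*(-4)) = 933*12 = 11196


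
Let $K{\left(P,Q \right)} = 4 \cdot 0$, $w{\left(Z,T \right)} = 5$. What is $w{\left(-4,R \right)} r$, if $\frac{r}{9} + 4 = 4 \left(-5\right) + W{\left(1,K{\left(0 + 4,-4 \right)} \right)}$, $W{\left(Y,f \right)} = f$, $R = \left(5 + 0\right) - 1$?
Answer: $-1080$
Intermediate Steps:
$R = 4$ ($R = 5 - 1 = 4$)
$K{\left(P,Q \right)} = 0$
$r = -216$ ($r = -36 + 9 \left(4 \left(-5\right) + 0\right) = -36 + 9 \left(-20 + 0\right) = -36 + 9 \left(-20\right) = -36 - 180 = -216$)
$w{\left(-4,R \right)} r = 5 \left(-216\right) = -1080$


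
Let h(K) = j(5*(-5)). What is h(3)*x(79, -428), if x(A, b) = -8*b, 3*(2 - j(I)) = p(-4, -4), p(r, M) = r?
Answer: 34240/3 ≈ 11413.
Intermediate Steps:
j(I) = 10/3 (j(I) = 2 - 1/3*(-4) = 2 + 4/3 = 10/3)
h(K) = 10/3
h(3)*x(79, -428) = 10*(-8*(-428))/3 = (10/3)*3424 = 34240/3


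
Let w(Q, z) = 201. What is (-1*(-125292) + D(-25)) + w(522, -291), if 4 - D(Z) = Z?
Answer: 125522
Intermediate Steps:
D(Z) = 4 - Z
(-1*(-125292) + D(-25)) + w(522, -291) = (-1*(-125292) + (4 - 1*(-25))) + 201 = (125292 + (4 + 25)) + 201 = (125292 + 29) + 201 = 125321 + 201 = 125522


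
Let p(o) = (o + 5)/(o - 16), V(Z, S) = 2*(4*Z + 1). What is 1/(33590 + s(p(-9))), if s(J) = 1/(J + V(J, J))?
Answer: 86/2888765 ≈ 2.9771e-5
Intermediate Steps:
V(Z, S) = 2 + 8*Z (V(Z, S) = 2*(1 + 4*Z) = 2 + 8*Z)
p(o) = (5 + o)/(-16 + o)
s(J) = 1/(2 + 9*J) (s(J) = 1/(J + (2 + 8*J)) = 1/(2 + 9*J))
1/(33590 + s(p(-9))) = 1/(33590 + 1/(2 + 9*((5 - 9)/(-16 - 9)))) = 1/(33590 + 1/(2 + 9*(-4/(-25)))) = 1/(33590 + 1/(2 + 9*(-1/25*(-4)))) = 1/(33590 + 1/(2 + 9*(4/25))) = 1/(33590 + 1/(2 + 36/25)) = 1/(33590 + 1/(86/25)) = 1/(33590 + 25/86) = 1/(2888765/86) = 86/2888765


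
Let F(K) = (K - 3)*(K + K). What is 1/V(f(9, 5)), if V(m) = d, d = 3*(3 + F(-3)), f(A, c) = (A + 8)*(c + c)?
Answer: 1/117 ≈ 0.0085470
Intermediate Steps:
F(K) = 2*K*(-3 + K) (F(K) = (-3 + K)*(2*K) = 2*K*(-3 + K))
f(A, c) = 2*c*(8 + A) (f(A, c) = (8 + A)*(2*c) = 2*c*(8 + A))
d = 117 (d = 3*(3 + 2*(-3)*(-3 - 3)) = 3*(3 + 2*(-3)*(-6)) = 3*(3 + 36) = 3*39 = 117)
V(m) = 117
1/V(f(9, 5)) = 1/117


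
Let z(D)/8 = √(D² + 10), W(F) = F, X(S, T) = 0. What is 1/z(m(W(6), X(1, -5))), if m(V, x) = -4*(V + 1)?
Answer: √794/6352 ≈ 0.0044361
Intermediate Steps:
m(V, x) = -4 - 4*V (m(V, x) = -4*(1 + V) = -4 - 4*V)
z(D) = 8*√(10 + D²) (z(D) = 8*√(D² + 10) = 8*√(10 + D²))
1/z(m(W(6), X(1, -5))) = 1/(8*√(10 + (-4 - 4*6)²)) = 1/(8*√(10 + (-4 - 24)²)) = 1/(8*√(10 + (-28)²)) = 1/(8*√(10 + 784)) = 1/(8*√794) = √794/6352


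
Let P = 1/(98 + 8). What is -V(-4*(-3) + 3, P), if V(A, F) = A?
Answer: -15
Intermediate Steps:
P = 1/106 ≈ 0.0094340
-V(-4*(-3) + 3, P) = -(-4*(-3) + 3) = -(12 + 3) = -1*15 = -15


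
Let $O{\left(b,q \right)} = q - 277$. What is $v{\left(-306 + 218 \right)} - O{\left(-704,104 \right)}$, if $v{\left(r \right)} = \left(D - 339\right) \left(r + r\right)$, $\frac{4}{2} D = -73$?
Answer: $66261$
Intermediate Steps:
$O{\left(b,q \right)} = -277 + q$
$D = - \frac{73}{2}$ ($D = \frac{1}{2} \left(-73\right) = - \frac{73}{2} \approx -36.5$)
$v{\left(r \right)} = - 751 r$ ($v{\left(r \right)} = \left(- \frac{73}{2} - 339\right) \left(r + r\right) = - \frac{751 \cdot 2 r}{2} = - 751 r$)
$v{\left(-306 + 218 \right)} - O{\left(-704,104 \right)} = - 751 \left(-306 + 218\right) - \left(-277 + 104\right) = \left(-751\right) \left(-88\right) - -173 = 66088 + 173 = 66261$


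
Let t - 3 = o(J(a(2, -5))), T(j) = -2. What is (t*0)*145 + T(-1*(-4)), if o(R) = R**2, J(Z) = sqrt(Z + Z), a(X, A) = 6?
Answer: -2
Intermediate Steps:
J(Z) = sqrt(2)*sqrt(Z) (J(Z) = sqrt(2*Z) = sqrt(2)*sqrt(Z))
t = 15 (t = 3 + (sqrt(2)*sqrt(6))**2 = 3 + (2*sqrt(3))**2 = 3 + 12 = 15)
(t*0)*145 + T(-1*(-4)) = (15*0)*145 - 2 = 0*145 - 2 = 0 - 2 = -2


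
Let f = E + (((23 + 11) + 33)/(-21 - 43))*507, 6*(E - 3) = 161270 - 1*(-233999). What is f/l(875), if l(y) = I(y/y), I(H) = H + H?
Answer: 12547277/384 ≈ 32675.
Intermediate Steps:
I(H) = 2*H
l(y) = 2 (l(y) = 2*(y/y) = 2*1 = 2)
E = 395287/6 (E = 3 + (161270 - 1*(-233999))/6 = 3 + (161270 + 233999)/6 = 3 + (⅙)*395269 = 3 + 395269/6 = 395287/6 ≈ 65881.)
f = 12547277/192 (f = 395287/6 + (((23 + 11) + 33)/(-21 - 43))*507 = 395287/6 + ((34 + 33)/(-64))*507 = 395287/6 + (67*(-1/64))*507 = 395287/6 - 67/64*507 = 395287/6 - 33969/64 = 12547277/192 ≈ 65350.)
f/l(875) = (12547277/192)/2 = (12547277/192)*(½) = 12547277/384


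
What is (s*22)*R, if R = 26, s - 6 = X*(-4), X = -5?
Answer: 14872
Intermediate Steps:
s = 26 (s = 6 - 5*(-4) = 6 + 20 = 26)
(s*22)*R = (26*22)*26 = 572*26 = 14872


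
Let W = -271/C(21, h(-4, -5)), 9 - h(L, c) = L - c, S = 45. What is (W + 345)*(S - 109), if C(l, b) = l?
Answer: -446336/21 ≈ -21254.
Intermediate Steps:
h(L, c) = 9 + c - L (h(L, c) = 9 - (L - c) = 9 + (c - L) = 9 + c - L)
W = -271/21 ≈ -12.905
(W + 345)*(S - 109) = (-271/21 + 345)*(45 - 109) = (6974/21)*(-64) = -446336/21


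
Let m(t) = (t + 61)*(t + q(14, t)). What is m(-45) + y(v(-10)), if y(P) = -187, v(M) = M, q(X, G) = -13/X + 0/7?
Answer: -6453/7 ≈ -921.86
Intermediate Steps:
q(X, G) = -13/X (q(X, G) = -13/X + 0*(⅐) = -13/X + 0 = -13/X)
m(t) = (61 + t)*(-13/14 + t) (m(t) = (t + 61)*(t - 13/14) = (61 + t)*(t - 13*1/14) = (61 + t)*(t - 13/14) = (61 + t)*(-13/14 + t))
m(-45) + y(v(-10)) = (-793/14 + (-45)² + (841/14)*(-45)) - 187 = (-793/14 + 2025 - 37845/14) - 187 = -5144/7 - 187 = -6453/7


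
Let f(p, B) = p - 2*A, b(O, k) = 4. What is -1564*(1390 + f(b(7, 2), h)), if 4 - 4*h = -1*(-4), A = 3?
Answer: -2170832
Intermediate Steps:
h = 0 (h = 1 - (-1)*(-4)/4 = 1 - ¼*4 = 1 - 1 = 0)
f(p, B) = -6 + p (f(p, B) = p - 2*3 = p - 6 = -6 + p)
-1564*(1390 + f(b(7, 2), h)) = -1564*(1390 + (-6 + 4)) = -1564*(1390 - 2) = -1564*1388 = -2170832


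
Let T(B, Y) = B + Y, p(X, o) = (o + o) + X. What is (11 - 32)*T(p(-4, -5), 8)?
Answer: 126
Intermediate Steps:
p(X, o) = X + 2*o (p(X, o) = 2*o + X = X + 2*o)
(11 - 32)*T(p(-4, -5), 8) = (11 - 32)*((-4 + 2*(-5)) + 8) = -21*((-4 - 10) + 8) = -21*(-14 + 8) = -21*(-6) = 126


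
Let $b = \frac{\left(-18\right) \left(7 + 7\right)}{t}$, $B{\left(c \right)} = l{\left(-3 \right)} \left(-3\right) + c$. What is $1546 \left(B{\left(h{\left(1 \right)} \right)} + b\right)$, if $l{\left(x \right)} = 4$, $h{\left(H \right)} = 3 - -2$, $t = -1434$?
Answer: $- \frac{2521526}{239} \approx -10550.0$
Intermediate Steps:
$h{\left(H \right)} = 5$ ($h{\left(H \right)} = 3 + 2 = 5$)
$B{\left(c \right)} = -12 + c$ ($B{\left(c \right)} = 4 \left(-3\right) + c = -12 + c$)
$b = \frac{42}{239}$ ($b = \frac{\left(-18\right) \left(7 + 7\right)}{-1434} = \left(-18\right) 14 \left(- \frac{1}{1434}\right) = \left(-252\right) \left(- \frac{1}{1434}\right) = \frac{42}{239} \approx 0.17573$)
$1546 \left(B{\left(h{\left(1 \right)} \right)} + b\right) = 1546 \left(\left(-12 + 5\right) + \frac{42}{239}\right) = 1546 \left(-7 + \frac{42}{239}\right) = 1546 \left(- \frac{1631}{239}\right) = - \frac{2521526}{239}$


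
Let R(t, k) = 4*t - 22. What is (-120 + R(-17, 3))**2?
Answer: 44100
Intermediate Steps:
R(t, k) = -22 + 4*t
(-120 + R(-17, 3))**2 = (-120 + (-22 + 4*(-17)))**2 = (-120 + (-22 - 68))**2 = (-120 - 90)**2 = (-210)**2 = 44100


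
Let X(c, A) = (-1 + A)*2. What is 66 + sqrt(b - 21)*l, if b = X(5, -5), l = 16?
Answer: 66 + 16*I*sqrt(33) ≈ 66.0 + 91.913*I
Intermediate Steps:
X(c, A) = -2 + 2*A
b = -12 (b = -2 + 2*(-5) = -2 - 10 = -12)
66 + sqrt(b - 21)*l = 66 + sqrt(-12 - 21)*16 = 66 + sqrt(-33)*16 = 66 + (I*sqrt(33))*16 = 66 + 16*I*sqrt(33)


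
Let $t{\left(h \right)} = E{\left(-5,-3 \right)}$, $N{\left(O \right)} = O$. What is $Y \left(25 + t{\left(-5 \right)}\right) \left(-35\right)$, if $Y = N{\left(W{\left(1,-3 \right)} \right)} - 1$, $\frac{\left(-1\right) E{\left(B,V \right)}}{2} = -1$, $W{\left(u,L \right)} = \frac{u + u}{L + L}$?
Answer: $1260$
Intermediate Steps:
$W{\left(u,L \right)} = \frac{u}{L}$ ($W{\left(u,L \right)} = \frac{2 u}{2 L} = 2 u \frac{1}{2 L} = \frac{u}{L}$)
$E{\left(B,V \right)} = 2$ ($E{\left(B,V \right)} = \left(-2\right) \left(-1\right) = 2$)
$t{\left(h \right)} = 2$
$Y = - \frac{4}{3}$ ($Y = 1 \frac{1}{-3} - 1 = 1 \left(- \frac{1}{3}\right) - 1 = - \frac{1}{3} - 1 = - \frac{4}{3} \approx -1.3333$)
$Y \left(25 + t{\left(-5 \right)}\right) \left(-35\right) = - \frac{4 \left(25 + 2\right) \left(-35\right)}{3} = - \frac{4 \cdot 27 \left(-35\right)}{3} = \left(- \frac{4}{3}\right) \left(-945\right) = 1260$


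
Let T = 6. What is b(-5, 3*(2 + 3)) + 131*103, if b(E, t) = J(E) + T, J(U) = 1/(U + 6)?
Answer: 13500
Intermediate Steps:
J(U) = 1/(6 + U)
b(E, t) = 6 + 1/(6 + E) (b(E, t) = 1/(6 + E) + 6 = 6 + 1/(6 + E))
b(-5, 3*(2 + 3)) + 131*103 = (37 + 6*(-5))/(6 - 5) + 131*103 = (37 - 30)/1 + 13493 = 1*7 + 13493 = 7 + 13493 = 13500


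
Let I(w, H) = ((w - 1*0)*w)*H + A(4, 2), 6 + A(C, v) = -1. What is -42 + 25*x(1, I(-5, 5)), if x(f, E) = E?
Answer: 2908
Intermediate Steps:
A(C, v) = -7 (A(C, v) = -6 - 1 = -7)
I(w, H) = -7 + H*w² (I(w, H) = ((w - 1*0)*w)*H - 7 = ((w + 0)*w)*H - 7 = (w*w)*H - 7 = w²*H - 7 = H*w² - 7 = -7 + H*w²)
-42 + 25*x(1, I(-5, 5)) = -42 + 25*(-7 + 5*(-5)²) = -42 + 25*(-7 + 5*25) = -42 + 25*(-7 + 125) = -42 + 25*118 = -42 + 2950 = 2908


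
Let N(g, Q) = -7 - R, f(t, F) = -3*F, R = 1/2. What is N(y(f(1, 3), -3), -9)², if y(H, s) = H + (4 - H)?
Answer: 225/4 ≈ 56.250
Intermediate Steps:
R = ½ ≈ 0.50000
y(H, s) = 4
N(g, Q) = -15/2 (N(g, Q) = -7 - 1*½ = -7 - ½ = -15/2)
N(y(f(1, 3), -3), -9)² = (-15/2)² = 225/4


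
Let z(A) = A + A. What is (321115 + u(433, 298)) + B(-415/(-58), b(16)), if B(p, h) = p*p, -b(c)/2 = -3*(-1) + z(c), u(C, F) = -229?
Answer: 1079632729/3364 ≈ 3.2094e+5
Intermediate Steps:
z(A) = 2*A
b(c) = -6 - 4*c (b(c) = -2*(-3*(-1) + 2*c) = -2*(3 + 2*c) = -6 - 4*c)
B(p, h) = p**2
(321115 + u(433, 298)) + B(-415/(-58), b(16)) = (321115 - 229) + (-415/(-58))**2 = 320886 + (-415*(-1/58))**2 = 320886 + (415/58)**2 = 320886 + 172225/3364 = 1079632729/3364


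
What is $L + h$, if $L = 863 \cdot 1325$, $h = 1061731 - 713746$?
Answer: $1491460$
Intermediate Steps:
$h = 347985$ ($h = 1061731 - 713746 = 347985$)
$L = 1143475$
$L + h = 1143475 + 347985 = 1491460$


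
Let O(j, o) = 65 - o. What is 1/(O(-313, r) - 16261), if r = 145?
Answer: -1/16341 ≈ -6.1196e-5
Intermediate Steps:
1/(O(-313, r) - 16261) = 1/((65 - 1*145) - 16261) = 1/((65 - 145) - 16261) = 1/(-80 - 16261) = 1/(-16341) = -1/16341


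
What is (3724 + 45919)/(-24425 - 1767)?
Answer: -49643/26192 ≈ -1.8953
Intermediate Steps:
(3724 + 45919)/(-24425 - 1767) = 49643/(-26192) = 49643*(-1/26192) = -49643/26192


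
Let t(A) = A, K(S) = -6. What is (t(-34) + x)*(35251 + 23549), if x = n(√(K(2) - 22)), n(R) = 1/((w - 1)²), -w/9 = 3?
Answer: -1999125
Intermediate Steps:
w = -27 (w = -9*3 = -27)
n(R) = 1/784 (n(R) = 1/((-27 - 1)²) = 1/((-28)²) = 1/784)
x = 1/784 ≈ 0.0012755
(t(-34) + x)*(35251 + 23549) = (-34 + 1/784)*(35251 + 23549) = -26655/784*58800 = -1999125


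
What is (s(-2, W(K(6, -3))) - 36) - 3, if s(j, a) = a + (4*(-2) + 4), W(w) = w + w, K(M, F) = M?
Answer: -31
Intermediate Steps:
W(w) = 2*w
s(j, a) = -4 + a (s(j, a) = a + (-8 + 4) = a - 4 = -4 + a)
(s(-2, W(K(6, -3))) - 36) - 3 = ((-4 + 2*6) - 36) - 3 = ((-4 + 12) - 36) - 3 = (8 - 36) - 3 = -28 - 3 = -31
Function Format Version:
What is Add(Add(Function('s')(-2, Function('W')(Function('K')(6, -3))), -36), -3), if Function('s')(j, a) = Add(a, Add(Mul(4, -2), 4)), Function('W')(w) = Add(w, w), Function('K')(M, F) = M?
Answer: -31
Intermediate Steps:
Function('W')(w) = Mul(2, w)
Function('s')(j, a) = Add(-4, a) (Function('s')(j, a) = Add(a, Add(-8, 4)) = Add(a, -4) = Add(-4, a))
Add(Add(Function('s')(-2, Function('W')(Function('K')(6, -3))), -36), -3) = Add(Add(Add(-4, Mul(2, 6)), -36), -3) = Add(Add(Add(-4, 12), -36), -3) = Add(Add(8, -36), -3) = Add(-28, -3) = -31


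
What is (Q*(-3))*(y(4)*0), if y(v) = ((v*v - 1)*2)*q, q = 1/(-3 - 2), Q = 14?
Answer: 0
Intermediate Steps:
q = -1/5 (q = 1/(-5) = -1/5 ≈ -0.20000)
y(v) = 2/5 - 2*v**2/5 (y(v) = ((v*v - 1)*2)*(-1/5) = ((v**2 - 1)*2)*(-1/5) = ((-1 + v**2)*2)*(-1/5) = (-2 + 2*v**2)*(-1/5) = 2/5 - 2*v**2/5)
(Q*(-3))*(y(4)*0) = (14*(-3))*((2/5 - 2/5*4**2)*0) = -42*(2/5 - 2/5*16)*0 = -42*(2/5 - 32/5)*0 = -(-252)*0 = -42*0 = 0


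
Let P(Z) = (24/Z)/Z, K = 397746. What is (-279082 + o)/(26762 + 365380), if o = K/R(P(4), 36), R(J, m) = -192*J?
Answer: -1495803/2091424 ≈ -0.71521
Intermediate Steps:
P(Z) = 24/Z**2
o = -22097/16 (o = 397746/((-4608/4**2)) = 397746/((-4608/16)) = 397746/((-192*3/2)) = 397746/(-288) = 397746*(-1/288) = -22097/16 ≈ -1381.1)
(-279082 + o)/(26762 + 365380) = (-279082 - 22097/16)/(26762 + 365380) = -4487409/16/392142 = -4487409/16*1/392142 = -1495803/2091424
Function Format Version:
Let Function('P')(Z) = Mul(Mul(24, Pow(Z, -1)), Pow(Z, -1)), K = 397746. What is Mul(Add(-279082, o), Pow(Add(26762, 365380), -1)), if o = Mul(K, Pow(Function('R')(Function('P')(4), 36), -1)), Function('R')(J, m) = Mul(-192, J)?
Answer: Rational(-1495803, 2091424) ≈ -0.71521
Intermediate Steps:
Function('P')(Z) = Mul(24, Pow(Z, -2))
o = Rational(-22097, 16) (o = Mul(397746, Pow(Mul(-192, Mul(24, Pow(4, -2))), -1)) = Mul(397746, Pow(Mul(-192, Mul(24, Rational(1, 16))), -1)) = Mul(397746, Pow(Mul(-192, Rational(3, 2)), -1)) = Mul(397746, Pow(-288, -1)) = Mul(397746, Rational(-1, 288)) = Rational(-22097, 16) ≈ -1381.1)
Mul(Add(-279082, o), Pow(Add(26762, 365380), -1)) = Mul(Add(-279082, Rational(-22097, 16)), Pow(Add(26762, 365380), -1)) = Mul(Rational(-4487409, 16), Pow(392142, -1)) = Mul(Rational(-4487409, 16), Rational(1, 392142)) = Rational(-1495803, 2091424)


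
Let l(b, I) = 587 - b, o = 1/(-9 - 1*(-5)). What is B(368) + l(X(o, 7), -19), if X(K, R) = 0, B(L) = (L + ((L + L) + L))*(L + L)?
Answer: 1083979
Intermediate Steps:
o = -¼ (o = 1/(-9 + 5) = 1/(-4) = -¼ ≈ -0.25000)
B(L) = 8*L² (B(L) = (L + (2*L + L))*(2*L) = (L + 3*L)*(2*L) = (4*L)*(2*L) = 8*L²)
B(368) + l(X(o, 7), -19) = 8*368² + (587 - 1*0) = 8*135424 + (587 + 0) = 1083392 + 587 = 1083979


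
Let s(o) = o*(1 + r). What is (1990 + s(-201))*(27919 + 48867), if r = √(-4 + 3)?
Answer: 137370154 - 15433986*I ≈ 1.3737e+8 - 1.5434e+7*I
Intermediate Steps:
r = I (r = √(-1) = I ≈ 1.0*I)
s(o) = o*(1 + I)
(1990 + s(-201))*(27919 + 48867) = (1990 - 201*(1 + I))*(27919 + 48867) = (1990 + (-201 - 201*I))*76786 = (1789 - 201*I)*76786 = 137370154 - 15433986*I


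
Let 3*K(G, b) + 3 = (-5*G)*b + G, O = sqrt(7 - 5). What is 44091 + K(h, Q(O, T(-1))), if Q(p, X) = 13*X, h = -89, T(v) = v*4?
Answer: 36347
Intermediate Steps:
T(v) = 4*v
O = sqrt(2) ≈ 1.4142
K(G, b) = -1 + G/3 - 5*G*b/3 (K(G, b) = -1 + ((-5*G)*b + G)/3 = -1 + (-5*G*b + G)/3 = -1 + (G - 5*G*b)/3 = -1 + (G/3 - 5*G*b/3) = -1 + G/3 - 5*G*b/3)
44091 + K(h, Q(O, T(-1))) = 44091 + (-1 + (1/3)*(-89) - 5/3*(-89)*13*(4*(-1))) = 44091 + (-1 - 89/3 - 5/3*(-89)*13*(-4)) = 44091 + (-1 - 89/3 - 5/3*(-89)*(-52)) = 44091 + (-1 - 89/3 - 23140/3) = 44091 - 7744 = 36347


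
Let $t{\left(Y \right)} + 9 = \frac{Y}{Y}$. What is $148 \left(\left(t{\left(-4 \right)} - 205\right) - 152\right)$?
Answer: $-54020$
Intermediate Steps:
$t{\left(Y \right)} = -8$ ($t{\left(Y \right)} = -9 + \frac{Y}{Y} = -9 + 1 = -8$)
$148 \left(\left(t{\left(-4 \right)} - 205\right) - 152\right) = 148 \left(\left(-8 - 205\right) - 152\right) = 148 \left(-213 - 152\right) = 148 \left(-365\right) = -54020$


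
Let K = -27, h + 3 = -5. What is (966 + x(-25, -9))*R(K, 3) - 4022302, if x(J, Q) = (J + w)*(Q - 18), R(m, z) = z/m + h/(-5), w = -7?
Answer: -12058732/3 ≈ -4.0196e+6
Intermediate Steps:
h = -8 (h = -3 - 5 = -8)
R(m, z) = 8/5 + z/m (R(m, z) = z/m - 8/(-5) = z/m - 8*(-⅕) = z/m + 8/5 = 8/5 + z/m)
x(J, Q) = (-18 + Q)*(-7 + J) (x(J, Q) = (J - 7)*(Q - 18) = (-7 + J)*(-18 + Q) = (-18 + Q)*(-7 + J))
(966 + x(-25, -9))*R(K, 3) - 4022302 = (966 + (126 - 18*(-25) - 7*(-9) - 25*(-9)))*(8/5 + 3/(-27)) - 4022302 = (966 + (126 + 450 + 63 + 225))*(8/5 + 3*(-1/27)) - 4022302 = (966 + 864)*(8/5 - ⅑) - 4022302 = 1830*(67/45) - 4022302 = 8174/3 - 4022302 = -12058732/3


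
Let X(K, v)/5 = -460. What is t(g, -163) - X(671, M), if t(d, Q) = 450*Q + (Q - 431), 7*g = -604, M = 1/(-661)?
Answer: -71644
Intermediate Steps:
M = -1/661 ≈ -0.0015129
g = -604/7 (g = (1/7)*(-604) = -604/7 ≈ -86.286)
X(K, v) = -2300 (X(K, v) = 5*(-460) = -2300)
t(d, Q) = -431 + 451*Q (t(d, Q) = 450*Q + (-431 + Q) = -431 + 451*Q)
t(g, -163) - X(671, M) = (-431 + 451*(-163)) - 1*(-2300) = (-431 - 73513) + 2300 = -73944 + 2300 = -71644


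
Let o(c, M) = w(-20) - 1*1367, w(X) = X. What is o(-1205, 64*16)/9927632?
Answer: -1387/9927632 ≈ -0.00013971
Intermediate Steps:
o(c, M) = -1387 (o(c, M) = -20 - 1*1367 = -20 - 1367 = -1387)
o(-1205, 64*16)/9927632 = -1387/9927632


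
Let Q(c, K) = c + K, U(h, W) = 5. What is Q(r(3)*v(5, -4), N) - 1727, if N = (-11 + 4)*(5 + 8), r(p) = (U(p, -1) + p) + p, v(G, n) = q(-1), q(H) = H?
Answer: -1829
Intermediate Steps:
v(G, n) = -1
r(p) = 5 + 2*p (r(p) = (5 + p) + p = 5 + 2*p)
N = -91 (N = -7*13 = -91)
Q(c, K) = K + c
Q(r(3)*v(5, -4), N) - 1727 = (-91 + (5 + 2*3)*(-1)) - 1727 = (-91 + (5 + 6)*(-1)) - 1727 = (-91 + 11*(-1)) - 1727 = (-91 - 11) - 1727 = -102 - 1727 = -1829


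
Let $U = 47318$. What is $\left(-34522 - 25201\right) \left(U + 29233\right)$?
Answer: $-4571855373$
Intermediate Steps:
$\left(-34522 - 25201\right) \left(U + 29233\right) = \left(-34522 - 25201\right) \left(47318 + 29233\right) = \left(-59723\right) 76551 = -4571855373$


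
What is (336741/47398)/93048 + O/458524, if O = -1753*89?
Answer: -57327139275707/168518616760208 ≈ -0.34018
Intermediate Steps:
O = -156017
(336741/47398)/93048 + O/458524 = (336741/47398)/93048 - 156017/458524 = (336741*(1/47398))*(1/93048) - 156017*1/458524 = (336741/47398)*(1/93048) - 156017/458524 = 112247/1470096368 - 156017/458524 = -57327139275707/168518616760208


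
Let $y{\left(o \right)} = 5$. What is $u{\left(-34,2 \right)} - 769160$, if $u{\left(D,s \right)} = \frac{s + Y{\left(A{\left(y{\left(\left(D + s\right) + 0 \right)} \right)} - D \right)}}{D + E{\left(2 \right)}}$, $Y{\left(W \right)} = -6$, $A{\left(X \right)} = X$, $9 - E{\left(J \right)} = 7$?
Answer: $- \frac{6153279}{8} \approx -7.6916 \cdot 10^{5}$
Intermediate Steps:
$E{\left(J \right)} = 2$ ($E{\left(J \right)} = 9 - 7 = 2$)
$u{\left(D,s \right)} = \frac{-6 + s}{2 + D}$ ($u{\left(D,s \right)} = \frac{s - 6}{D + 2} = \frac{-6 + s}{2 + D}$)
$u{\left(-34,2 \right)} - 769160 = \frac{-6 + 2}{2 - 34} - 769160 = \frac{1}{-32} \left(-4\right) - 769160 = \left(- \frac{1}{32}\right) \left(-4\right) - 769160 = \frac{1}{8} - 769160 = - \frac{6153279}{8}$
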